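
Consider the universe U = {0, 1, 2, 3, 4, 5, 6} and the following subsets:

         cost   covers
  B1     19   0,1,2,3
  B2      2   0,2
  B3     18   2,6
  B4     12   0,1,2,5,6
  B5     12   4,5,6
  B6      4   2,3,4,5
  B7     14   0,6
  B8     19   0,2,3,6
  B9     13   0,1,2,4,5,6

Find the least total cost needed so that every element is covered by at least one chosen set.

B4, B6 cover every element at cost 12 + 4 = 16.
Any cover uses at least 2 sets; among all covering selections none totals below 16.

16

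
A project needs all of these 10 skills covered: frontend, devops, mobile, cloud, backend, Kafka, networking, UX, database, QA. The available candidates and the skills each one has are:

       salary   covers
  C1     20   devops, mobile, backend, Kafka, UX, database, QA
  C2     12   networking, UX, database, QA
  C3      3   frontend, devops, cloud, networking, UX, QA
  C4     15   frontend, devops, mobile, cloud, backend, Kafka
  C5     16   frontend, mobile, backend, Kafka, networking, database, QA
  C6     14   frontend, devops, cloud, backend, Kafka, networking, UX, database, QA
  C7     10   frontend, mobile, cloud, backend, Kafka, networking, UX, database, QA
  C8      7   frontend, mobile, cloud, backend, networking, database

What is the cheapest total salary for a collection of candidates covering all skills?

C3, C7 cover every skill at salary 3 + 10 = 13.
Any cover uses at least 2 candidates; among all covering selections none totals below 13.

13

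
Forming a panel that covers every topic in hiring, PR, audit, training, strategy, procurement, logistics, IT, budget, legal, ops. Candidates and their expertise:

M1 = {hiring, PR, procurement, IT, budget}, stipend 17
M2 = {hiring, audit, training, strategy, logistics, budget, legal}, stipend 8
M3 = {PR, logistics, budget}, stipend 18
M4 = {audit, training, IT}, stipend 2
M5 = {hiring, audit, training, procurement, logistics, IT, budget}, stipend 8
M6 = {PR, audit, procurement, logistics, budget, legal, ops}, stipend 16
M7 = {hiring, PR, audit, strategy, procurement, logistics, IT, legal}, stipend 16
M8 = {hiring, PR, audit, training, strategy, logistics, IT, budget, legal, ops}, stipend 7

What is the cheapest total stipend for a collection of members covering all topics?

M5, M8 cover every topic at stipend 8 + 7 = 15.
Any cover uses at least 2 members; among all covering selections none totals below 15.

15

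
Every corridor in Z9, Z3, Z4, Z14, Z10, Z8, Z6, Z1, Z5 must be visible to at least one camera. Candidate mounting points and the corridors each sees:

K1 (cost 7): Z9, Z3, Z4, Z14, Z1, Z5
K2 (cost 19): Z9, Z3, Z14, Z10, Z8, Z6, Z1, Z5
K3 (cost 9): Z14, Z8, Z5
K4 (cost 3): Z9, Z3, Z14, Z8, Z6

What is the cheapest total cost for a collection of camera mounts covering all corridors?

26

K1, K2 cover every corridor at cost 7 + 19 = 26.
Any cover uses at least 2 camera mounts; among all covering selections none totals below 26.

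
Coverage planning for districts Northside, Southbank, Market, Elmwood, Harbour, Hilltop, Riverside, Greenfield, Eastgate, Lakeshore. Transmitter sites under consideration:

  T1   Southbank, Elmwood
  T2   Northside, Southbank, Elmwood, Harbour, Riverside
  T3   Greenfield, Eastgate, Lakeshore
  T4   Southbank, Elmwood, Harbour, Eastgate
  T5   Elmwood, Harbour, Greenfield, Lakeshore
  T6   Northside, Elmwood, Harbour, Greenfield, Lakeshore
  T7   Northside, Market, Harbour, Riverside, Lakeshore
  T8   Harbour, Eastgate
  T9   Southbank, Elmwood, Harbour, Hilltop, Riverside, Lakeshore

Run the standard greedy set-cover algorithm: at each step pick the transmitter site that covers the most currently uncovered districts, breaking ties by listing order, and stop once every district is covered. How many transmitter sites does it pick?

Pick 1: T9 covers 6 new districts (Southbank, Elmwood, Harbour, Hilltop, Riverside, Lakeshore).
Pick 2: T3 covers 2 new districts (Greenfield, Eastgate).
Pick 3: T7 covers 2 new districts (Northside, Market).
Greedy uses 3 transmitter sites.

3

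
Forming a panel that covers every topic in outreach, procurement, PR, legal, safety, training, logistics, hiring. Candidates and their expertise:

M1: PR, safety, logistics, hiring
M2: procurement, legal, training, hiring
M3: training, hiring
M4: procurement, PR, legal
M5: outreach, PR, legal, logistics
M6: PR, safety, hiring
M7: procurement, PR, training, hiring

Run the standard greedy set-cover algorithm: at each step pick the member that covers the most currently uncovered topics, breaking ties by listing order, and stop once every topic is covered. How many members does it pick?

Pick 1: M1 covers 4 new topics (PR, safety, logistics, hiring).
Pick 2: M2 covers 3 new topics (procurement, legal, training).
Pick 3: M5 covers 1 new topics (outreach).
Greedy uses 3 members.

3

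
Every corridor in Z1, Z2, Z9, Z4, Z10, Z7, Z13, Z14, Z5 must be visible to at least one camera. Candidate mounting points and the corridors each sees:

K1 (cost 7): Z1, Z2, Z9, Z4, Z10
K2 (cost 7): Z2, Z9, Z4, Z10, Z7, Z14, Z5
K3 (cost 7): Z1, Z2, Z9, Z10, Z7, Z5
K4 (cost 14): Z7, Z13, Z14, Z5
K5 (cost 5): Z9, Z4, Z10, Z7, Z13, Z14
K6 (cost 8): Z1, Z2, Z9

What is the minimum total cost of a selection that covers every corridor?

K3, K5 cover every corridor at cost 7 + 5 = 12.
Any cover uses at least 2 camera mounts; among all covering selections none totals below 12.

12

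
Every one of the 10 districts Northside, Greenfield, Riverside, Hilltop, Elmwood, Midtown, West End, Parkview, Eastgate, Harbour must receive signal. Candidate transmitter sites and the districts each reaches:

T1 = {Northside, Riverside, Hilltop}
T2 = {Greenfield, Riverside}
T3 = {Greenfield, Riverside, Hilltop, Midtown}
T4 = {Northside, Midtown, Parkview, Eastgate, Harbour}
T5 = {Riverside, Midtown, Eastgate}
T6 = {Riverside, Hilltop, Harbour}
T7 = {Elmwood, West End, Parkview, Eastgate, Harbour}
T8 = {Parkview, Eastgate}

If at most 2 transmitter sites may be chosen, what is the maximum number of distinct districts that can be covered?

9

Choosing T3, T7 covers {Greenfield, Riverside, Hilltop, Elmwood, Midtown, West End, Parkview, Eastgate, Harbour} — 9 districts.
No choice of 2 transmitter sites does better; here Northside is left uncovered.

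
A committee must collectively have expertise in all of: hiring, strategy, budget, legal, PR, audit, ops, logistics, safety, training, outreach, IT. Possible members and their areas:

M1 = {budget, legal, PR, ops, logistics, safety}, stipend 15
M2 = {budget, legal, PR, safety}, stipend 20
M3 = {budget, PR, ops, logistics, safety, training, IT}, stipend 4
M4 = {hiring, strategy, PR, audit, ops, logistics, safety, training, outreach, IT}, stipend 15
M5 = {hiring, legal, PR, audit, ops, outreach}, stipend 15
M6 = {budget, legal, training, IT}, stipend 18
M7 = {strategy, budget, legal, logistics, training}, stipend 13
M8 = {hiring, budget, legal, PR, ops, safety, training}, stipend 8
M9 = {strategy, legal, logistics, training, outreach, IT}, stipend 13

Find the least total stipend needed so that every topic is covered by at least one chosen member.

M4, M8 cover every topic at stipend 15 + 8 = 23.
Any cover uses at least 2 members; among all covering selections none totals below 23.
Greedy by coverage-per-stipend would pick M3, M4, M8 for 27 — worse than the optimum 23.

23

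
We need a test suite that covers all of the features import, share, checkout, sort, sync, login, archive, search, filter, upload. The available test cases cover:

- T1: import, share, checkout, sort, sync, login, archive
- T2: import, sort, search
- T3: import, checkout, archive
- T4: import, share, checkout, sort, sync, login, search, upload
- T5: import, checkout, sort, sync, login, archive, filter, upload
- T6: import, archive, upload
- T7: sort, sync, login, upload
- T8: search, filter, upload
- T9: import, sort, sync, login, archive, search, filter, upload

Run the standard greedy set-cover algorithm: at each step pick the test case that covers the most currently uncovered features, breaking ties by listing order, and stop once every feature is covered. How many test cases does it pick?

Pick 1: T4 covers 8 new features (import, share, checkout, sort, sync, login, search, upload).
Pick 2: T5 covers 2 new features (archive, filter).
Greedy uses 2 test cases.

2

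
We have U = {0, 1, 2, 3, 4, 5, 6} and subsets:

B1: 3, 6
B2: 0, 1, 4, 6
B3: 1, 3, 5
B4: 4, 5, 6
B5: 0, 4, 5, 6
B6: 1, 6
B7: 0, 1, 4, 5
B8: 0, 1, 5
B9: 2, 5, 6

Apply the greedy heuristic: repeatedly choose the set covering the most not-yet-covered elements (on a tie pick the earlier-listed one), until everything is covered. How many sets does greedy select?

Pick 1: B2 covers 4 new elements (0, 1, 4, 6).
Pick 2: B3 covers 2 new elements (3, 5).
Pick 3: B9 covers 1 new elements (2).
Greedy uses 3 sets.

3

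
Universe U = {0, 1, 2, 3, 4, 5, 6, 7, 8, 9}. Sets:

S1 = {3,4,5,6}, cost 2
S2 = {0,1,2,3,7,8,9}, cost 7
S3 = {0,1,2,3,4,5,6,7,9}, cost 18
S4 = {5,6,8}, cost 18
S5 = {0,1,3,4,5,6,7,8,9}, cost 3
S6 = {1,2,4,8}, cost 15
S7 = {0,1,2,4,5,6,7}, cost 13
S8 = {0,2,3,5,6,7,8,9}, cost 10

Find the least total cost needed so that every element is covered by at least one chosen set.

S1, S2 cover every element at cost 2 + 7 = 9.
Any cover uses at least 2 sets; among all covering selections none totals below 9.

9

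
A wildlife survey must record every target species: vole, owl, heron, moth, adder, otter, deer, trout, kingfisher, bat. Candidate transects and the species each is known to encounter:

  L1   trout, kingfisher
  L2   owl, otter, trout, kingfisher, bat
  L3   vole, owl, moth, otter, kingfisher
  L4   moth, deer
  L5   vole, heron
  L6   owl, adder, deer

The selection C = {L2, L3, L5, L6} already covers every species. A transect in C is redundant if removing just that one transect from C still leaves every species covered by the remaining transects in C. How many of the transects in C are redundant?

Drop L2: trout, bat uncovered — not redundant.
Drop L3: moth uncovered — not redundant.
Drop L5: heron uncovered — not redundant.
Drop L6: adder, deer uncovered — not redundant.
None of the transects in C is redundant.

0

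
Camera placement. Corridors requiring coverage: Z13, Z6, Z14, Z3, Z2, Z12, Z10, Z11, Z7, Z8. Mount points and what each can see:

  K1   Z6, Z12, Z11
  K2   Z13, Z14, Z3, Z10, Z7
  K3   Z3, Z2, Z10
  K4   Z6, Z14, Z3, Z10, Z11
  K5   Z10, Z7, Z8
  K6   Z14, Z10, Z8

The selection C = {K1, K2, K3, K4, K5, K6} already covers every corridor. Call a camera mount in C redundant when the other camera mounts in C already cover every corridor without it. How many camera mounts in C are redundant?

Drop K1: Z12 uncovered — not redundant.
Drop K2: Z13 uncovered — not redundant.
Drop K3: Z2 uncovered — not redundant.
Drop K4: the rest still cover every corridor — redundant.
Drop K5: the rest still cover every corridor — redundant.
Drop K6: the rest still cover every corridor — redundant.
3 redundant: K4, K5, K6.

3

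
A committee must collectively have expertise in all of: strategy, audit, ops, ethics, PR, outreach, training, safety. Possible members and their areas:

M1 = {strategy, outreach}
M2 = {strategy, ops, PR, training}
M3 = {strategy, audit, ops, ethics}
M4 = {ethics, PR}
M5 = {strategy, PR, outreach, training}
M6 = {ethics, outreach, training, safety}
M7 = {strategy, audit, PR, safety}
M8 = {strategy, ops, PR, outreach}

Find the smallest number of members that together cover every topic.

M2, M3, M6 together cover {strategy, audit, ops, ethics, PR, outreach, training, safety} — every topic.
No 2 of the 8 members cover everything (all 28 pairs fall short), so 3 is minimum.

3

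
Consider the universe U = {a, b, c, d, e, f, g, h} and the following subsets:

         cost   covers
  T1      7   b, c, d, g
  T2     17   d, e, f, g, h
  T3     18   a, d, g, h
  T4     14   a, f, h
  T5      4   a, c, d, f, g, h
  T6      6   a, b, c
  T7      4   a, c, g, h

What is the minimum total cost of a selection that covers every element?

23

T2, T6 cover every element at cost 17 + 6 = 23.
Any cover uses at least 2 sets; among all covering selections none totals below 23.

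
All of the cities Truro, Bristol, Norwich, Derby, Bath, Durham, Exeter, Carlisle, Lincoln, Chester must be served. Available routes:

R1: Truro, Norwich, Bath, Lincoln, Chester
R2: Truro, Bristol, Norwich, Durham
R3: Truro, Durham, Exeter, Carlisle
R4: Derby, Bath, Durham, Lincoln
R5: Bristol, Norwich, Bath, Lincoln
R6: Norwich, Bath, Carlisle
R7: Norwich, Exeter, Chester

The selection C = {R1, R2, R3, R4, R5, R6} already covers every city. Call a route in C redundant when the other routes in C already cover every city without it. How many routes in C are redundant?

3

Drop R1: Chester uncovered — not redundant.
Drop R2: the rest still cover every city — redundant.
Drop R3: Exeter uncovered — not redundant.
Drop R4: Derby uncovered — not redundant.
Drop R5: the rest still cover every city — redundant.
Drop R6: the rest still cover every city — redundant.
3 redundant: R2, R5, R6.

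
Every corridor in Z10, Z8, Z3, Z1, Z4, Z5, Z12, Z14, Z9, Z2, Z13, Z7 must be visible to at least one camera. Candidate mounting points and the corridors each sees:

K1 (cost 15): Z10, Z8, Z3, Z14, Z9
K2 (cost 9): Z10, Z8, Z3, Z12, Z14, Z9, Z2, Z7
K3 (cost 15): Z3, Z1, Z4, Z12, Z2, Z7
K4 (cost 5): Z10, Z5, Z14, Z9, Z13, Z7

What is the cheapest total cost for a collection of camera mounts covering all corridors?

29

K2, K3, K4 cover every corridor at cost 9 + 15 + 5 = 29.
Any cover uses at least 3 camera mounts; among all covering selections none totals below 29.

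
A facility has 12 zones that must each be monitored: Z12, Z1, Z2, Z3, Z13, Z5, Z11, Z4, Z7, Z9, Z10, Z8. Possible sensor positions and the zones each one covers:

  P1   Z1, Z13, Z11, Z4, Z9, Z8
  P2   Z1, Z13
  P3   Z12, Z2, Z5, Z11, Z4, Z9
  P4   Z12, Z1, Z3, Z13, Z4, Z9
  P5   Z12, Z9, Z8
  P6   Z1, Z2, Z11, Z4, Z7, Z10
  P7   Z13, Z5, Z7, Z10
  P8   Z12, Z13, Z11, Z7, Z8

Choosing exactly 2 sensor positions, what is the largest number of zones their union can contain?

Choosing P4, P6 covers {Z12, Z1, Z2, Z3, Z13, Z11, Z4, Z7, Z9, Z10} — 10 zones.
No choice of 2 sensor positions does better; here Z5, Z8 are left uncovered.

10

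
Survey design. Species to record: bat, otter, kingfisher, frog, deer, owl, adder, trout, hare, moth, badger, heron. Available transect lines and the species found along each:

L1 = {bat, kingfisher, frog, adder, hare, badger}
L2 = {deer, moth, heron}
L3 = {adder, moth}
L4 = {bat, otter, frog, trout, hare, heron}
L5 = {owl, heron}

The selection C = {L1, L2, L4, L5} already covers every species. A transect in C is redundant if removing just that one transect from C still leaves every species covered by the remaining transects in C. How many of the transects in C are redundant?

Drop L1: kingfisher, adder, badger uncovered — not redundant.
Drop L2: deer, moth uncovered — not redundant.
Drop L4: otter, trout uncovered — not redundant.
Drop L5: owl uncovered — not redundant.
None of the transects in C is redundant.

0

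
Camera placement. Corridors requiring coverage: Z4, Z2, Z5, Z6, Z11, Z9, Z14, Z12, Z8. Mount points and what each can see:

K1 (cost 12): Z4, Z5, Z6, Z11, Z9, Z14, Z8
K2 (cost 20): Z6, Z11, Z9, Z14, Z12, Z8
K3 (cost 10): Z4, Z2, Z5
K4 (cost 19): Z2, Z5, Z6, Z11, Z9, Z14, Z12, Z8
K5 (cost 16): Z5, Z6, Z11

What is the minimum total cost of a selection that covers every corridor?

K3, K4 cover every corridor at cost 10 + 19 = 29.
Any cover uses at least 2 camera mounts; among all covering selections none totals below 29.

29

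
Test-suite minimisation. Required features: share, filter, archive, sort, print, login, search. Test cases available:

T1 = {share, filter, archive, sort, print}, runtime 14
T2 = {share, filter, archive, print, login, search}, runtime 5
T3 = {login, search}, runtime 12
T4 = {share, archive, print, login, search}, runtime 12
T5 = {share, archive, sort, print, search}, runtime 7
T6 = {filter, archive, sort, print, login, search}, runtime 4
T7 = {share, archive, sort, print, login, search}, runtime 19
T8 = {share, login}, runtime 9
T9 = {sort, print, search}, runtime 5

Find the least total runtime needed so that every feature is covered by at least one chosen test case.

T2, T6 cover every feature at runtime 5 + 4 = 9.
Any cover uses at least 2 test cases; among all covering selections none totals below 9.

9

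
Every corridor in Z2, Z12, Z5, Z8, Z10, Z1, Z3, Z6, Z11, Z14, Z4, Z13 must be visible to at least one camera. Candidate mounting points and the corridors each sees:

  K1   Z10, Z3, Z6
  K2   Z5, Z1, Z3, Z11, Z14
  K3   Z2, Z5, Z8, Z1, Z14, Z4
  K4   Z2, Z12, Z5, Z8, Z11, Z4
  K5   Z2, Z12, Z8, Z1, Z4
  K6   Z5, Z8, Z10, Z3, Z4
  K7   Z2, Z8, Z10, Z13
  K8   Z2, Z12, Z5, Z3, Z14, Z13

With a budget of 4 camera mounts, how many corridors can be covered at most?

Choosing K1, K2, K3, K8 covers {Z2, Z12, Z5, Z8, Z10, Z1, Z3, Z6, Z11, Z14, Z4, Z13} — 12 corridors.
That is all 12 corridors.

12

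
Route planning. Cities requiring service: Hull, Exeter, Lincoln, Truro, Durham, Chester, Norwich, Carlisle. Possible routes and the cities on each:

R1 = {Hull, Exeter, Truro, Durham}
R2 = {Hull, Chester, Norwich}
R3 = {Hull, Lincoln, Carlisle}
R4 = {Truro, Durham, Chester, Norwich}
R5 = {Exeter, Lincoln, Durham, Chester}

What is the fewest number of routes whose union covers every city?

3

R1, R2, R3 together cover {Hull, Exeter, Lincoln, Truro, Durham, Chester, Norwich, Carlisle} — every city.
No 2 of the 5 routes cover everything (all 10 pairs fall short), so 3 is minimum.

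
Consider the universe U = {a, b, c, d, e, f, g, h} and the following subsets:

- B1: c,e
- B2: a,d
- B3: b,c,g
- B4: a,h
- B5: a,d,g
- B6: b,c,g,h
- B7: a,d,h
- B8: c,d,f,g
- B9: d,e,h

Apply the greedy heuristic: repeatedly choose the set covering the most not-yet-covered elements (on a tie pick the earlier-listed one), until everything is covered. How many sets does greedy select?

4

Pick 1: B6 covers 4 new elements (b, c, g, h).
Pick 2: B2 covers 2 new elements (a, d).
Pick 3: B1 covers 1 new elements (e).
Pick 4: B8 covers 1 new elements (f).
Greedy uses 4 sets.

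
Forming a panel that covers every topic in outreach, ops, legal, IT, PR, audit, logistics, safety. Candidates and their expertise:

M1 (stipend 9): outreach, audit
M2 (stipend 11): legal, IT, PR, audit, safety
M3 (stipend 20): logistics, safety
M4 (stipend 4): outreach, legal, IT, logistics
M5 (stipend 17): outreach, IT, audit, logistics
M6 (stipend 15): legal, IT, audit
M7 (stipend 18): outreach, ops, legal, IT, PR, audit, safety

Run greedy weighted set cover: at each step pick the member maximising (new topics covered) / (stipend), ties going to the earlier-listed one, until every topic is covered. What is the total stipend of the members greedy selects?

Pick 1: M4 adds 4 new (outreach, legal, IT, logistics) at stipend 4 (ratio 4/4).
Pick 2: M2 adds 3 new (PR, audit, safety) at stipend 11 (ratio 3/11).
Pick 3: M7 adds 1 new (ops) at stipend 18 (ratio 1/18).
Greedy total stipend: 4 + 11 + 18 = 33. (The true optimum is 22, so greedy overshoots here.)

33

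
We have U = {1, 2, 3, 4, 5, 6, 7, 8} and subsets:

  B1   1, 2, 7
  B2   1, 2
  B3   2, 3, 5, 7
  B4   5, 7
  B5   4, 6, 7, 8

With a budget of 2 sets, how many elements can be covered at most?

Choosing B3, B5 covers {2, 3, 4, 5, 6, 7, 8} — 7 elements.
No choice of 2 sets does better; here 1 is left uncovered.

7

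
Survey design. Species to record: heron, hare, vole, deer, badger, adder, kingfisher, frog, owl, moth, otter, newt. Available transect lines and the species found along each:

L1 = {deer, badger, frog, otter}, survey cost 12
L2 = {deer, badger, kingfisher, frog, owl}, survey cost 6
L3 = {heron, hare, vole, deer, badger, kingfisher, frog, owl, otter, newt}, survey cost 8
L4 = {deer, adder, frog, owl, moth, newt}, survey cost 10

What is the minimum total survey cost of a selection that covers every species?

L3, L4 cover every species at survey cost 8 + 10 = 18.
Any cover uses at least 2 transects; among all covering selections none totals below 18.

18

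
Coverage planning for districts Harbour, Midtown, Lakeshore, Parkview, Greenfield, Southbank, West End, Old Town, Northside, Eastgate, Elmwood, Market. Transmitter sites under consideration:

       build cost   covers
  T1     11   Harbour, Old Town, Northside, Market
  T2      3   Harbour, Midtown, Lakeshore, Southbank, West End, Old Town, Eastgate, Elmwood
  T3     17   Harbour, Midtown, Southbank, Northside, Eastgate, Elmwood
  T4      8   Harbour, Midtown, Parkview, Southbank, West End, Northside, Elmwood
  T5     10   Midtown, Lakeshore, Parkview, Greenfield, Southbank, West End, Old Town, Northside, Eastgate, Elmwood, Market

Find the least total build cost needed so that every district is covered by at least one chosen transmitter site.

T2, T5 cover every district at build cost 3 + 10 = 13.
Any cover uses at least 2 transmitter sites; among all covering selections none totals below 13.

13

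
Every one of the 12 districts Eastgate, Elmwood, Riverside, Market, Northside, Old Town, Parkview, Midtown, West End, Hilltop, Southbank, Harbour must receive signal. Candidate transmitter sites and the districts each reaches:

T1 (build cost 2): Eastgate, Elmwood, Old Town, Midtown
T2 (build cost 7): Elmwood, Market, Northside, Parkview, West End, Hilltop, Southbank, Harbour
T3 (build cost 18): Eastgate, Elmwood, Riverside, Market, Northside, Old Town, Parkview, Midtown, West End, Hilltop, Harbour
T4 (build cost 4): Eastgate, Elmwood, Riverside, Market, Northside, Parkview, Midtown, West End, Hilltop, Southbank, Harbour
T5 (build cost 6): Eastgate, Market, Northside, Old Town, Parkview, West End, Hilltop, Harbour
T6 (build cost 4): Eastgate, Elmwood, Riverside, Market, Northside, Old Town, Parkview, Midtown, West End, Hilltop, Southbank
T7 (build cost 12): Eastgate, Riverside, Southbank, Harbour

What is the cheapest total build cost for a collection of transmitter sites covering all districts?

T1, T4 cover every district at build cost 2 + 4 = 6.
Any cover uses at least 2 transmitter sites; among all covering selections none totals below 6.

6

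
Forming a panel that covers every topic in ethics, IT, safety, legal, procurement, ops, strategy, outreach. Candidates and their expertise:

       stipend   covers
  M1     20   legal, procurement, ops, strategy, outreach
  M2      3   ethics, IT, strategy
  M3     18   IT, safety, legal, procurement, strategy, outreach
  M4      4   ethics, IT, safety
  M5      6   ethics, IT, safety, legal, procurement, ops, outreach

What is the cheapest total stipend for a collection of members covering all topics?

M2, M5 cover every topic at stipend 3 + 6 = 9.
Any cover uses at least 2 members; among all covering selections none totals below 9.

9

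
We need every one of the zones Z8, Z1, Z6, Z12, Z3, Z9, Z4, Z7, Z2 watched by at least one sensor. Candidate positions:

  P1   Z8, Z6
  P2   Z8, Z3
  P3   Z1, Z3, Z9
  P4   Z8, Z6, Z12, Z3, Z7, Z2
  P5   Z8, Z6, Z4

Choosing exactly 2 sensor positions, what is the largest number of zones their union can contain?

8

Choosing P3, P4 covers {Z8, Z1, Z6, Z12, Z3, Z9, Z7, Z2} — 8 zones.
No choice of 2 sensor positions does better; here Z4 is left uncovered.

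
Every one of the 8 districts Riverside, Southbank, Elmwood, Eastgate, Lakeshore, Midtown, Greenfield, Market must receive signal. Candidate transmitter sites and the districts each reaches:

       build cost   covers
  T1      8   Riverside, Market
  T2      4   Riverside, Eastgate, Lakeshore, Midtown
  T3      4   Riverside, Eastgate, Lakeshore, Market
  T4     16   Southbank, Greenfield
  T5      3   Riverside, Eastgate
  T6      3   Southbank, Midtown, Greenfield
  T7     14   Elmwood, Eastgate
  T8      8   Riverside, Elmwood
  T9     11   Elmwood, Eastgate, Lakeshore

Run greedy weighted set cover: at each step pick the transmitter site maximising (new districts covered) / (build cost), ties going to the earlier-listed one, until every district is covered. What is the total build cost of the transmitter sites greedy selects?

19

Pick 1: T2 adds 4 new (Riverside, Eastgate, Lakeshore, Midtown) at build cost 4 (ratio 4/4).
Pick 2: T6 adds 2 new (Southbank, Greenfield) at build cost 3 (ratio 2/3).
Pick 3: T3 adds 1 new (Market) at build cost 4 (ratio 1/4).
Pick 4: T8 adds 1 new (Elmwood) at build cost 8 (ratio 1/8).
Greedy total build cost: 4 + 3 + 4 + 8 = 19. (The true optimum is 15, so greedy overshoots here.)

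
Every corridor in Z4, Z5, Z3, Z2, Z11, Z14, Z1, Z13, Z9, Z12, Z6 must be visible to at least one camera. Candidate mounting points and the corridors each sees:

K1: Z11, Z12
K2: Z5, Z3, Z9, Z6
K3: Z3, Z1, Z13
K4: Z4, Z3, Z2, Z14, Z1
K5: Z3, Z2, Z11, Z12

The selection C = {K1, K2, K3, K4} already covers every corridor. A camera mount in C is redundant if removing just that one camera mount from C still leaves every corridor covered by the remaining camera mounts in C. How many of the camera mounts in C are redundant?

Drop K1: Z11, Z12 uncovered — not redundant.
Drop K2: Z5, Z9, Z6 uncovered — not redundant.
Drop K3: Z13 uncovered — not redundant.
Drop K4: Z4, Z2, Z14 uncovered — not redundant.
None of the camera mounts in C is redundant.

0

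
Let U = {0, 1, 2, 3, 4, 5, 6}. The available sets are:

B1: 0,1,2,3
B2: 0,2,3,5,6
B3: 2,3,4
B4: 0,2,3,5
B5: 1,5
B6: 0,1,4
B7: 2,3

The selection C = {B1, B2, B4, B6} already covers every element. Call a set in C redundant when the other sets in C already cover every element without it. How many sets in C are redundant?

Drop B1: the rest still cover every element — redundant.
Drop B2: 6 uncovered — not redundant.
Drop B4: the rest still cover every element — redundant.
Drop B6: 4 uncovered — not redundant.
2 redundant: B1, B4.

2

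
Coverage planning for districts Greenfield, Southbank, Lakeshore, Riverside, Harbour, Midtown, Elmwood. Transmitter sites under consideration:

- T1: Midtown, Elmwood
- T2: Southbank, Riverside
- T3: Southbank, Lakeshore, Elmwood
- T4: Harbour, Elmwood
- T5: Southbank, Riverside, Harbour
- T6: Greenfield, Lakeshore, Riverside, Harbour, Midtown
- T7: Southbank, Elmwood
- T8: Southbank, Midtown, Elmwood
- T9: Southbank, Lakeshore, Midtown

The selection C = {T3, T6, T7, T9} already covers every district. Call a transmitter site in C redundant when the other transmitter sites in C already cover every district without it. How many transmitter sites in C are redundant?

3

Drop T3: the rest still cover every district — redundant.
Drop T6: Greenfield, Riverside, Harbour uncovered — not redundant.
Drop T7: the rest still cover every district — redundant.
Drop T9: the rest still cover every district — redundant.
3 redundant: T3, T7, T9.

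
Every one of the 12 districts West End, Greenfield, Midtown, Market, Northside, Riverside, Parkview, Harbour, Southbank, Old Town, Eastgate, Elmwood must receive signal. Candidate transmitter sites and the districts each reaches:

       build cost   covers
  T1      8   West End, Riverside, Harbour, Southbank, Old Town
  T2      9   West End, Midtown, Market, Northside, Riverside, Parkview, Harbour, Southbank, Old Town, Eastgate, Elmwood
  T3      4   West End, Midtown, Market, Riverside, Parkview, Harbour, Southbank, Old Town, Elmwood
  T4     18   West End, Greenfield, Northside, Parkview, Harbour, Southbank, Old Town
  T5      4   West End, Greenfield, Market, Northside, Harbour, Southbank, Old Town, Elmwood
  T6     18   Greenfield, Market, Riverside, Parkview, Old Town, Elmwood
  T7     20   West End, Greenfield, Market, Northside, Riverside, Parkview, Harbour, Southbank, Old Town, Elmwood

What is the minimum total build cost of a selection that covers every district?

13

T2, T5 cover every district at build cost 9 + 4 = 13.
Any cover uses at least 2 transmitter sites; among all covering selections none totals below 13.
Greedy by coverage-per-build cost would pick T3, T5, T2 for 17 — worse than the optimum 13.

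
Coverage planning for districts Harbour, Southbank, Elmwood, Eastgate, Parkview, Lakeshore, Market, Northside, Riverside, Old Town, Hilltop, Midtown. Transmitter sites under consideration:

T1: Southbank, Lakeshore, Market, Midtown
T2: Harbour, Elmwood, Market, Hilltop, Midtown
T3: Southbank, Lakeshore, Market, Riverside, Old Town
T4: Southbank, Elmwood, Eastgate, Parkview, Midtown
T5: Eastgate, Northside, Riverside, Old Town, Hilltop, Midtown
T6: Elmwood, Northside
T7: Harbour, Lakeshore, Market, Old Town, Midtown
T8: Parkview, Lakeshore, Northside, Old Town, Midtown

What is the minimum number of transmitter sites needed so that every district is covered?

3

T4, T5, T7 together cover {Harbour, Southbank, Elmwood, Eastgate, Parkview, Lakeshore, Market, Northside, Riverside, Old Town, Hilltop, Midtown} — every district.
No 2 of the 8 transmitter sites cover everything (all 28 pairs fall short), so 3 is minimum.
Greedy (largest uncovered first) would take T5, T1, T2, T4 — 4 transmitter sites — but 3 suffice.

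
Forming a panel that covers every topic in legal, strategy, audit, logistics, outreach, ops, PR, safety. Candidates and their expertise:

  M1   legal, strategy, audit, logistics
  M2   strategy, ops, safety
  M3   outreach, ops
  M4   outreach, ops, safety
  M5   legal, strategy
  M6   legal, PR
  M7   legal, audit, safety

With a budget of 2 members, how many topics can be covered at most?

7

Choosing M1, M4 covers {legal, strategy, audit, logistics, outreach, ops, safety} — 7 topics.
No choice of 2 members does better; here PR is left uncovered.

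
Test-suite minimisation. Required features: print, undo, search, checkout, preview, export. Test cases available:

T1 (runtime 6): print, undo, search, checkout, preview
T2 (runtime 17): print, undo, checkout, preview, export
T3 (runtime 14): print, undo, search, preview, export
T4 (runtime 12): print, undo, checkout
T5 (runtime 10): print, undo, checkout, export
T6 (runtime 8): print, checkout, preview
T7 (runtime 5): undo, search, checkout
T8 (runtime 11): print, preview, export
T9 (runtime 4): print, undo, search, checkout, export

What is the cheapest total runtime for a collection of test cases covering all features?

10

T1, T9 cover every feature at runtime 6 + 4 = 10.
Any cover uses at least 2 test cases; among all covering selections none totals below 10.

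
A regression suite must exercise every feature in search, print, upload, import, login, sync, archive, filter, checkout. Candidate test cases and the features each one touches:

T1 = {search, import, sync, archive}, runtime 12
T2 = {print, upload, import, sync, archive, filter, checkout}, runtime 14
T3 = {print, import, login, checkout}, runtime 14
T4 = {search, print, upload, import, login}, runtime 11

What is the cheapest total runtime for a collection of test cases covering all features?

T2, T4 cover every feature at runtime 14 + 11 = 25.
Any cover uses at least 2 test cases; among all covering selections none totals below 25.

25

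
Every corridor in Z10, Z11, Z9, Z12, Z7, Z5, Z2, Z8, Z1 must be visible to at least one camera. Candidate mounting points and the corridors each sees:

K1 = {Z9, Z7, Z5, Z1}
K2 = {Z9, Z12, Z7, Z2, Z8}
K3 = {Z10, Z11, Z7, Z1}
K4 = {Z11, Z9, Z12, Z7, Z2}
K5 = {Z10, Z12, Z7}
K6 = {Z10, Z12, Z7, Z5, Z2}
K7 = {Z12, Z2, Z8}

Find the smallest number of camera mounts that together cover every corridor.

3

K1, K2, K3 together cover {Z10, Z11, Z9, Z12, Z7, Z5, Z2, Z8, Z1} — every corridor.
No 2 of the 7 camera mounts cover everything (all 21 pairs fall short), so 3 is minimum.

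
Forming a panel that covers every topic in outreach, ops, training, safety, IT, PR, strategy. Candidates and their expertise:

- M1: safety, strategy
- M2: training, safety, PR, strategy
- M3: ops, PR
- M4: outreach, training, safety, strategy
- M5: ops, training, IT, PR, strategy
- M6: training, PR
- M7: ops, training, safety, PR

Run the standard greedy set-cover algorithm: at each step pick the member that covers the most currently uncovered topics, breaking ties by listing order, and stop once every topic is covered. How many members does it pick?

Pick 1: M5 covers 5 new topics (ops, training, IT, PR, strategy).
Pick 2: M4 covers 2 new topics (outreach, safety).
Greedy uses 2 members.

2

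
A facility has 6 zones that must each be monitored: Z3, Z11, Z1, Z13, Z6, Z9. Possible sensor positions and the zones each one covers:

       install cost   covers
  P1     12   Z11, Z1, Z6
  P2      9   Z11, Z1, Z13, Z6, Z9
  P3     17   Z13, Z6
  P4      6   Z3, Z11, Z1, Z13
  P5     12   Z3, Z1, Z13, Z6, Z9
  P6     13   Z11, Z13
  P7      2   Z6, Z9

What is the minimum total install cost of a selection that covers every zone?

8

P4, P7 cover every zone at install cost 6 + 2 = 8.
Any cover uses at least 2 sensor positions; among all covering selections none totals below 8.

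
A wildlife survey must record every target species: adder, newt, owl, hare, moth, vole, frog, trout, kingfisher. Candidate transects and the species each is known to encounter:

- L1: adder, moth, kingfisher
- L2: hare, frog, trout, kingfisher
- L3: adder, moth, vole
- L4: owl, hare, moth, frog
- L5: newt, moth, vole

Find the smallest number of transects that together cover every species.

L1, L2, L4, L5 together cover {adder, newt, owl, hare, moth, vole, frog, trout, kingfisher} — every species.
No 3 of the 5 transects cover everything (all 10 triples fall short), so 4 is minimum.

4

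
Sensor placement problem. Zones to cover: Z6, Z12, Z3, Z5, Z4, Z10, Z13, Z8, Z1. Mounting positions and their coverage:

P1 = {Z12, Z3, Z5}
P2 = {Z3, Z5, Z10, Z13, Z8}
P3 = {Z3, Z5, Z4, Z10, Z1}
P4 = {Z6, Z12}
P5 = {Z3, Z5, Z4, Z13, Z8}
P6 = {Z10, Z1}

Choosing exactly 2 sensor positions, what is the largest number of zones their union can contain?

Choosing P2, P3 covers {Z3, Z5, Z4, Z10, Z13, Z8, Z1} — 7 zones.
No choice of 2 sensor positions does better; here Z6, Z12 are left uncovered.

7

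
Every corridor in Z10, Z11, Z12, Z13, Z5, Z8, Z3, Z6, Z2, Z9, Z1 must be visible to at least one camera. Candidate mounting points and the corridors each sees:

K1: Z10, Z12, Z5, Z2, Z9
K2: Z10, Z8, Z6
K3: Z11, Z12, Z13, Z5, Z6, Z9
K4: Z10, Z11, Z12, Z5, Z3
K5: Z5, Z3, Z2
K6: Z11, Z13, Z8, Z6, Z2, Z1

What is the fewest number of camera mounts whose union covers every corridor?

3

K1, K4, K6 together cover {Z10, Z11, Z12, Z13, Z5, Z8, Z3, Z6, Z2, Z9, Z1} — every corridor.
No 2 of the 6 camera mounts cover everything (all 15 pairs fall short), so 3 is minimum.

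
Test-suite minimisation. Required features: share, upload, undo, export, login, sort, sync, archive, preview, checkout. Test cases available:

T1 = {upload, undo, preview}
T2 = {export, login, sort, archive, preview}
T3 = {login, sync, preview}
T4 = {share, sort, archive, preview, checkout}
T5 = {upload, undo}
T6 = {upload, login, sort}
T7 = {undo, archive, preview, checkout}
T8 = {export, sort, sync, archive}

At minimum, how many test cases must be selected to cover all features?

4

T1, T2, T3, T4 together cover {share, upload, undo, export, login, sort, sync, archive, preview, checkout} — every feature.
No 3 of the 8 test cases cover everything (all 56 triples fall short), so 4 is minimum.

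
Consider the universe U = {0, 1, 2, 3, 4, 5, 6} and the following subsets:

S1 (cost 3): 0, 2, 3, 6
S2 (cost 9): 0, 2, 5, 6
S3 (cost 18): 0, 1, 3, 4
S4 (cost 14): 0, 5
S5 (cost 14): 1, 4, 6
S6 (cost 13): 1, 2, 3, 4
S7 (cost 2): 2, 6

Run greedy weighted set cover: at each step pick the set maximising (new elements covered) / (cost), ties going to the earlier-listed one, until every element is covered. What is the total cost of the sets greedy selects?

Pick 1: S1 adds 4 new (0, 2, 3, 6) at cost 3 (ratio 4/3).
Pick 2: S6 adds 2 new (1, 4) at cost 13 (ratio 2/13).
Pick 3: S2 adds 1 new (5) at cost 9 (ratio 1/9).
Greedy total cost: 3 + 13 + 9 = 25. (The true optimum is 22, so greedy overshoots here.)

25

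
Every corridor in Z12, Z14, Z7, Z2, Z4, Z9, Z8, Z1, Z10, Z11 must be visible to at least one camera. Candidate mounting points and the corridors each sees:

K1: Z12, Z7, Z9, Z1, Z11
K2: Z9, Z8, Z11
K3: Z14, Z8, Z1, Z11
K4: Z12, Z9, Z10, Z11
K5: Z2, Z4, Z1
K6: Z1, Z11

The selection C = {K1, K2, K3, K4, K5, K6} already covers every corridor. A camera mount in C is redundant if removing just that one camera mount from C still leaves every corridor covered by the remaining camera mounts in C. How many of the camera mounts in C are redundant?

2

Drop K1: Z7 uncovered — not redundant.
Drop K2: the rest still cover every corridor — redundant.
Drop K3: Z14 uncovered — not redundant.
Drop K4: Z10 uncovered — not redundant.
Drop K5: Z2, Z4 uncovered — not redundant.
Drop K6: the rest still cover every corridor — redundant.
2 redundant: K2, K6.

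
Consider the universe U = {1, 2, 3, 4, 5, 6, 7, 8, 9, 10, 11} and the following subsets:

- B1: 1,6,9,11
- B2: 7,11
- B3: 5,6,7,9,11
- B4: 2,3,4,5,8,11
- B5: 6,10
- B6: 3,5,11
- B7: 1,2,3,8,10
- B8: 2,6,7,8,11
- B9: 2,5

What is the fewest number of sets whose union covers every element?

B3, B4, B7 together cover {1, 2, 3, 4, 5, 6, 7, 8, 9, 10, 11} — every element.
No 2 of the 9 sets cover everything (all 36 pairs fall short), so 3 is minimum.
Greedy (largest uncovered first) would take B4, B1, B2, B5 — 4 sets — but 3 suffice.

3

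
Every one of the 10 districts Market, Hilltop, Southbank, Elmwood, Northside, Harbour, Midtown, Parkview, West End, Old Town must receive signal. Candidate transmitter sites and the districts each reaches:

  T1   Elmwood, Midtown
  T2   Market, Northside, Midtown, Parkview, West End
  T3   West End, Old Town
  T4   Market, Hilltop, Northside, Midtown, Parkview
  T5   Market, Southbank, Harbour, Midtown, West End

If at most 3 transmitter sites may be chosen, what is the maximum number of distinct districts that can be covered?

9

Choosing T1, T4, T5 covers {Market, Hilltop, Southbank, Elmwood, Northside, Harbour, Midtown, Parkview, West End} — 9 districts.
No choice of 3 transmitter sites does better; here Old Town is left uncovered.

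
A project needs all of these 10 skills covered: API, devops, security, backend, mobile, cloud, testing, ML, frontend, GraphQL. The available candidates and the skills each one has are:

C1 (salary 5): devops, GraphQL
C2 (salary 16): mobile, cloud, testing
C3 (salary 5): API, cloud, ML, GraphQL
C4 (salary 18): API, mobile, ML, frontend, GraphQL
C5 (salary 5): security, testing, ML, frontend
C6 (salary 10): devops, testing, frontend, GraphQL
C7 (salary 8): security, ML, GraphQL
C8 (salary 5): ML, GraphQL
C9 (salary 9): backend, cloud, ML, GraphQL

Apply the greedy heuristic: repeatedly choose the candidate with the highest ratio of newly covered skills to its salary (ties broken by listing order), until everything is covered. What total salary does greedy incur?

40

Pick 1: C3 adds 4 new (API, cloud, ML, GraphQL) at salary 5 (ratio 4/5).
Pick 2: C5 adds 3 new (security, testing, frontend) at salary 5 (ratio 3/5).
Pick 3: C1 adds 1 new (devops) at salary 5 (ratio 1/5).
Pick 4: C9 adds 1 new (backend) at salary 9 (ratio 1/9).
Pick 5: C2 adds 1 new (mobile) at salary 16 (ratio 1/16).
Greedy total salary: 5 + 5 + 5 + 9 + 16 = 40. (The true optimum is 37, so greedy overshoots here.)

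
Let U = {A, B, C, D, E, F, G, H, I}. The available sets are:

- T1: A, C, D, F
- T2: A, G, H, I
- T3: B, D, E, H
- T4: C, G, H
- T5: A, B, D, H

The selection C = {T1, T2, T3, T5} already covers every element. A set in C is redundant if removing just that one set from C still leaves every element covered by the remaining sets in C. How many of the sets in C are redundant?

Drop T1: C, F uncovered — not redundant.
Drop T2: G, I uncovered — not redundant.
Drop T3: E uncovered — not redundant.
Drop T5: the rest still cover every element — redundant.
1 redundant: T5.

1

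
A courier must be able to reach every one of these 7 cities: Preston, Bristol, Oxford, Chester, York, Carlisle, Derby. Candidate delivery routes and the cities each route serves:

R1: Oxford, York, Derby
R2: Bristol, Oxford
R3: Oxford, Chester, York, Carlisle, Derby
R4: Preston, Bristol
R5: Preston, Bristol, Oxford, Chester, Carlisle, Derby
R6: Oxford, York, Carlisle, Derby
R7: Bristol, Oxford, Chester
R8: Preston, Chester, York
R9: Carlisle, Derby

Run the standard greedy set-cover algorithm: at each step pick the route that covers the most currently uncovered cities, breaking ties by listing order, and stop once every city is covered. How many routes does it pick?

2

Pick 1: R5 covers 6 new cities (Preston, Bristol, Oxford, Chester, Carlisle, Derby).
Pick 2: R1 covers 1 new cities (York).
Greedy uses 2 routes.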